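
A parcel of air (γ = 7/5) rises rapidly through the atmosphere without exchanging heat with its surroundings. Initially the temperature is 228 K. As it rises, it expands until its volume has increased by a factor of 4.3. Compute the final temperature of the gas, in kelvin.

T₂ ≈ 127 K

Adiabatic: T₁V₁^(γ−1) = T₂V₂^(γ−1) ⇒ T₂ = T₁ (V₁/V₂)^(γ−1).
T₂ = 228 × (1/4.3)^(2/5) = 127.2 K.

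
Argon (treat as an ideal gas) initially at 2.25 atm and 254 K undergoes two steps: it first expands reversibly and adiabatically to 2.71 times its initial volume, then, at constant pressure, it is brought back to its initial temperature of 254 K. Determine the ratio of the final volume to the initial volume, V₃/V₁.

V₃/V₁ ≈ 5.27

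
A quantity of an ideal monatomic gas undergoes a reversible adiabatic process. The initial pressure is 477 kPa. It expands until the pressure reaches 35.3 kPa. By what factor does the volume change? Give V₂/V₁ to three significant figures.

From PV^γ = const, V₂/V₁ = (P₁/P₂)^(1/γ).
For a monatomic ideal gas γ = 5/3.
V₂/V₁ = (477/35.3)^(3/5) = 4.769.

V₂/V₁ ≈ 4.77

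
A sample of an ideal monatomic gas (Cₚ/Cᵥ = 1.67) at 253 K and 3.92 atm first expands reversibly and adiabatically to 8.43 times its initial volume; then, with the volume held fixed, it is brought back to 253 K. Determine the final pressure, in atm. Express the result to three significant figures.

Adiabatic step (PV^γ = const): P₂ = 3.92×(1/8.43)^(1.67) = 0.1115 atm; T₂ = 253×(1/8.43)^(0.67) = 60.65 K.
Isochoric: P₃ = P₂(T₃/T₂) = 0.1115 × (253/60.65) = 0.465 atm.

P₃ ≈ 0.465 atm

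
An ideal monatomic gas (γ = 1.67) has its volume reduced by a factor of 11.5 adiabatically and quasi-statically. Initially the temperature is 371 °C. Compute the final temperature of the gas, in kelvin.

For a reversible adiabat TV^(γ−1) is constant, so T₂ = T₁ (V₁/V₂)^(γ−1).
T₁ = 371 °C = 644.1 K.
T₂ = 644.1 × 11.5^(0.67) = 3309 K.

T₂ ≈ 3310 K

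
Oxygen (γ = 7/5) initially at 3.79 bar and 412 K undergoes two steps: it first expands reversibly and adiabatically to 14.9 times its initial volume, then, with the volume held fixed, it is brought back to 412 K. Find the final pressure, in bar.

Adiabatic step (PV^γ = const): P₂ = 3.79×(1/14.9)^(7/5) = 0.08633 bar; T₂ = 412×(1/14.9)^(2/5) = 139.8 K.
Isochoric: P₃ = P₂(T₃/T₂) = 0.08633 × (412/139.8) = 0.2544 bar.

P₃ ≈ 0.254 bar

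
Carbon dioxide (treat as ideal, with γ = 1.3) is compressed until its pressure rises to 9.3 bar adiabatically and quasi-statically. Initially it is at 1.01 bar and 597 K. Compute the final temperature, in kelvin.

Adiabatic: T₂/T₁ = (P₂/P₁)^((γ−1)/γ).
T₂ = 597 × (9.3/1.01)^(0.231) = 996.5 K.

T₂ ≈ 996 K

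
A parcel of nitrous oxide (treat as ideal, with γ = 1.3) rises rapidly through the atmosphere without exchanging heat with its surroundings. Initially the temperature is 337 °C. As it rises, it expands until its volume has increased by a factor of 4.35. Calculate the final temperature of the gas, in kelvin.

T₂ ≈ 393 K

Adiabatic: T₁V₁^(γ−1) = T₂V₂^(γ−1) ⇒ T₂ = T₁ (V₁/V₂)^(γ−1).
T₁ = 337 °C = 610.1 K.
T₂ = 610.1 × (1/4.35)^(0.3) = 392.5 K.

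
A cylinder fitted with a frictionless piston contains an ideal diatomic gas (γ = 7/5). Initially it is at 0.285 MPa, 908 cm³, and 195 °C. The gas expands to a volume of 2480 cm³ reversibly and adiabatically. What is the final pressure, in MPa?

P₂ ≈ 0.0698 MPa

Since PV^γ is constant along a reversible adiabat, P₂ = P₁ (V₁/V₂)^γ.
P₂ = 0.285 × (908/2480)^(7/5) = 0.06981 MPa.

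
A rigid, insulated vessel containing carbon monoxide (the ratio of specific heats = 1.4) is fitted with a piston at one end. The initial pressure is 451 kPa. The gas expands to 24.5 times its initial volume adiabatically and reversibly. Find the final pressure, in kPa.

Adiabatic: P₁V₁^γ = P₂V₂^γ ⇒ P₂ = P₁ (V₁/V₂)^γ.
P₂ = 451 × (1/24.5)^(1.4) = 5.121 kPa.

P₂ ≈ 5.12 kPa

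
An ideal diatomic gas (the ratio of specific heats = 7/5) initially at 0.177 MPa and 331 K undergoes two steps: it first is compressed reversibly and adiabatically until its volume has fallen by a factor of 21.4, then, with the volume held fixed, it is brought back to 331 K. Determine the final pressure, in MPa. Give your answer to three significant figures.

P₃ ≈ 3.79 MPa

Adiabatic step (PV^γ = const): P₂ = 0.177×21.4^(7/5) = 12.9 MPa; T₂ = 331×21.4^(2/5) = 1127 K.
Isochoric: P₃ = P₂(T₃/T₂) = 12.9 × (331/1127) = 3.788 MPa.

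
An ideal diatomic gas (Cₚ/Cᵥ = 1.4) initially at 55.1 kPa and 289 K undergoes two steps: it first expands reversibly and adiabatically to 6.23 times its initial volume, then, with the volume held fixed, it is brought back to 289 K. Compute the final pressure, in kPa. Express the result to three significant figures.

Adiabatic step (PV^γ = const): P₂ = 55.1×(1/6.23)^(1.4) = 4.255 kPa; T₂ = 289×(1/6.23)^(0.4) = 139 K.
Isochoric: P₃ = P₂(T₃/T₂) = 4.255 × (289/139) = 8.844 kPa.

P₃ ≈ 8.84 kPa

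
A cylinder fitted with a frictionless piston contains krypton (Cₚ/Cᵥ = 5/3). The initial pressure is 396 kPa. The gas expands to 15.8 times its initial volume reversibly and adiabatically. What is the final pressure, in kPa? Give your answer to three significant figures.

Since PV^γ is constant along a reversible adiabat, P₂ = P₁ (V₁/V₂)^γ.
P₂ = 396 × (1/15.8)^(5/3) = 3.98 kPa.

P₂ ≈ 3.98 kPa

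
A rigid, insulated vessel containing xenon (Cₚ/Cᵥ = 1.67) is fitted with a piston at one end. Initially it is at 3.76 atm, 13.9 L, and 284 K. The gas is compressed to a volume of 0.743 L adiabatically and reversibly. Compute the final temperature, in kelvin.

Adiabatic: T₁V₁^(γ−1) = T₂V₂^(γ−1) ⇒ T₂ = T₁ (V₁/V₂)^(γ−1).
T₂ = 284 × (13.9/0.743)^(0.67) = 2021 K.

T₂ ≈ 2020 K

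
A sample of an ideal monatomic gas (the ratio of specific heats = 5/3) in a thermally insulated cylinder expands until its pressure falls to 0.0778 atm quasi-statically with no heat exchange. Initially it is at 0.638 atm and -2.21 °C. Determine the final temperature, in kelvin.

T₂ ≈ 117 K

Along an adiabat T P^((1−γ)/γ) is constant, so T₂ = T₁ (P₂/P₁)^((γ−1)/γ).
T₁ = -2.21 °C = 270.9 K.
T₂ = 270.9 × (0.0778/0.638)^(2/5) = 116.8 K.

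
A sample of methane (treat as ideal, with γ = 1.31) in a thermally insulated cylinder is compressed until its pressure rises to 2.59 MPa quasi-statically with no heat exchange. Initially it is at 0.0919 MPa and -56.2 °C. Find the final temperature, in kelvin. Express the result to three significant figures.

Along an adiabat T P^((1−γ)/γ) is constant, so T₂ = T₁ (P₂/P₁)^((γ−1)/γ).
T₁ = -56.2 °C = 216.9 K.
T₂ = 216.9 × (2.59/0.0919)^(0.237) = 478.1 K.

T₂ ≈ 478 K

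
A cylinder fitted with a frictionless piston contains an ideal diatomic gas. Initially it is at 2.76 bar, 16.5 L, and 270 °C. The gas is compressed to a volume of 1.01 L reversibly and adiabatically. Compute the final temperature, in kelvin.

T₂ ≈ 1660 K

Adiabatic: T₁V₁^(γ−1) = T₂V₂^(γ−1) ⇒ T₂ = T₁ (V₁/V₂)^(γ−1).
γ = 7/5 for a diatomic ideal gas.
T₁ = 270 °C = 543.1 K.
T₂ = 543.1 × (16.5/1.01)^(2/5) = 1660 K.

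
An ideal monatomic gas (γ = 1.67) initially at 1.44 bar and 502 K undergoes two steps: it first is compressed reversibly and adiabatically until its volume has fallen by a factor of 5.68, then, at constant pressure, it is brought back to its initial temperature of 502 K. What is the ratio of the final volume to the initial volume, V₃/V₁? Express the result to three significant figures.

Adiabatic step: V₂/V₁ = 0.1761; T₂ = T₁·5.68^(0.67) = 1607 K.
Isobaric step: V₃/V₂ = T₃/T₂ = 502/1607.
V₃/V₁ = (V₂/V₁)(V₃/V₂) = 0.1761 × (502/1607) = 0.05498.

V₃/V₁ ≈ 0.0550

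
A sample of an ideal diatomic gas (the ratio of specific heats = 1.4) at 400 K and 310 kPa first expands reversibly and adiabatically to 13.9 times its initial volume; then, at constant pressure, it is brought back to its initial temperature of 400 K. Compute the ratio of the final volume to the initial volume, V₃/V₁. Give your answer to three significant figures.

V₃/V₁ ≈ 39.8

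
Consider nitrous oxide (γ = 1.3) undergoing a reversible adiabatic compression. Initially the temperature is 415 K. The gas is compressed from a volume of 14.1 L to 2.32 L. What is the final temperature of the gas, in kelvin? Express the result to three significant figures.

T₂ ≈ 713 K

Adiabatic: T₁V₁^(γ−1) = T₂V₂^(γ−1) ⇒ T₂ = T₁ (V₁/V₂)^(γ−1).
T₂ = 415 × (14.1/2.32)^(0.3) = 713.1 K.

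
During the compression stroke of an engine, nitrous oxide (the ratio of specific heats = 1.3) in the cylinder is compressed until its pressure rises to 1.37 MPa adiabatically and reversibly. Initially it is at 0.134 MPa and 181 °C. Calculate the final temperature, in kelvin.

Along an adiabat T P^((1−γ)/γ) is constant, so T₂ = T₁ (P₂/P₁)^((γ−1)/γ).
T₁ = 181 °C = 454.1 K.
T₂ = 454.1 × (1.37/0.134)^(0.231) = 776.6 K.

T₂ ≈ 777 K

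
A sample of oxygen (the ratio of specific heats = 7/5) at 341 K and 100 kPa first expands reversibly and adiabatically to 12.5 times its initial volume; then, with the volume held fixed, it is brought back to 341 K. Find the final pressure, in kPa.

Adiabatic step (PV^γ = const): P₂ = 100×(1/12.5)^(7/5) = 2.913 kPa; T₂ = 341×(1/12.5)^(2/5) = 124.2 K.
Isochoric: P₃ = P₂(T₃/T₂) = 2.913 × (341/124.2) = 8 kPa.

P₃ ≈ 8.00 kPa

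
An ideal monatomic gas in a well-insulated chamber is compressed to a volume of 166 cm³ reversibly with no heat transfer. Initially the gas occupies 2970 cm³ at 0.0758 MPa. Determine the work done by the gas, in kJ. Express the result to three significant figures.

W ≈ -1.97 kJ

γ = 5/3 for a monatomic ideal gas.
P₂ = P₁(V₁/V₂)^γ = 0.0758×(2970/166)^(5/3) = 9.277 MPa.
For a reversible adiabat, W_by_gas = (P₁V₁ − P₂V₂)/(γ−1).
W_by = (75800×0.00297 − 9.277×10^6×0.000166) / (2/3) = -1972 J.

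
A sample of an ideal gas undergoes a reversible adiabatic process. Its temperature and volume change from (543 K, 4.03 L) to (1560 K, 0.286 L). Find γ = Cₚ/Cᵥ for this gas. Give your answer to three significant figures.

TV^(γ−1) = const ⇒ γ − 1 = ln(T₂/T₁) / ln(V₁/V₂).
γ = 1 + ln(1560/543) / ln(4.03/0.286) = 1.399.

γ ≈ 1.40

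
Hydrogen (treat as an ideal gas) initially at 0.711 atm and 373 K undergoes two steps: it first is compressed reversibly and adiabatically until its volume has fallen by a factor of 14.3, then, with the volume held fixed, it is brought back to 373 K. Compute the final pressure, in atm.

For a diatomic ideal gas γ = 7/5.
Adiabatic step (PV^γ = const): P₂ = 0.711×14.3^(7/5) = 29.47 atm; T₂ = 373×14.3^(2/5) = 1081 K.
Isochoric: P₃ = P₂(T₃/T₂) = 29.47 × (373/1081) = 10.17 atm.

P₃ ≈ 10.2 atm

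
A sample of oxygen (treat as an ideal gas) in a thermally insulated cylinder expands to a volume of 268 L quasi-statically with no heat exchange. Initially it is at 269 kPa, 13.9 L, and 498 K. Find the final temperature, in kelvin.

For a reversible adiabat TV^(γ−1) is constant, so T₂ = T₁ (V₁/V₂)^(γ−1).
γ = 7/5 for a diatomic ideal gas.
T₂ = 498 × (13.9/268)^(2/5) = 152.5 K.

T₂ ≈ 152 K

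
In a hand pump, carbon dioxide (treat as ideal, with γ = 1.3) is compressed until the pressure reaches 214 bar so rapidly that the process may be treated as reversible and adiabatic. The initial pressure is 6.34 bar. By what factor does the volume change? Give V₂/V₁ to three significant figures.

V₂/V₁ ≈ 0.0667

From PV^γ = const, V₂/V₁ = (P₁/P₂)^(1/γ).
V₂/V₁ = (6.34/214)^(0.769) = 0.06674.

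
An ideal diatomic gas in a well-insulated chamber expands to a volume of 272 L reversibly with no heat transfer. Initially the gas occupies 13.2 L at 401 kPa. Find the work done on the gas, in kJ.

γ = 7/5 for a diatomic ideal gas.
P₂ = P₁(V₁/V₂)^γ = 401×(13.2/272)^(7/5) = 5.802 kPa.
For a reversible adiabat, W_by_gas = (P₁V₁ − P₂V₂)/(γ−1).
W_by = (401000×0.0132 − 5802×0.272) / (2/5) = 9288 J.
W_on_gas = −W_by = -9288 J.

W ≈ -9.29 kJ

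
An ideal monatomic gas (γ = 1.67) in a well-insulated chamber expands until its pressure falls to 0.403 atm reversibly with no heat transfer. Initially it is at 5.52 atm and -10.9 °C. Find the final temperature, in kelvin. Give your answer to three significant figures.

Adiabatic: T₂/T₁ = (P₂/P₁)^((γ−1)/γ).
T₁ = -10.9 °C = 262.2 K.
T₂ = 262.2 × (0.403/5.52)^(0.401) = 91.77 K.

T₂ ≈ 91.8 K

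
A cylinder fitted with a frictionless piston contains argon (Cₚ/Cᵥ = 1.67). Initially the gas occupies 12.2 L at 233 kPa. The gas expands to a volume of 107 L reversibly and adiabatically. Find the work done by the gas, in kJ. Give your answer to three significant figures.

P₂ = P₁(V₁/V₂)^γ = 233×(12.2/107)^(1.67) = 6.202 kPa.
For a reversible adiabat, W_by_gas = (P₁V₁ − P₂V₂)/(γ−1).
W_by = (233000×0.0122 − 6202×0.107) / (0.67) = 3252 J.

W ≈ 3.25 kJ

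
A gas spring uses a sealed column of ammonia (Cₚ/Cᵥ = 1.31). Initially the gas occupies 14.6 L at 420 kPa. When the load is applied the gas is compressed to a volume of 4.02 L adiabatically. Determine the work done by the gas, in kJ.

W ≈ -9.72 kJ

P₂ = P₁(V₁/V₂)^γ = 420×(14.6/4.02)^(1.31) = 2275 kPa.
For a reversible adiabat, W_by_gas = (P₁V₁ − P₂V₂)/(γ−1).
W_by = (420000×0.0146 − 2.275×10^6×0.00402) / (0.31) = -9723 J.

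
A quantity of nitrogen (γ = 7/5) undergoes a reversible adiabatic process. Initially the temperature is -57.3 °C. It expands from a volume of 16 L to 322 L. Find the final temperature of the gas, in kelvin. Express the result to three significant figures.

T₂ ≈ 65.0 K

Adiabatic: T₁V₁^(γ−1) = T₂V₂^(γ−1) ⇒ T₂ = T₁ (V₁/V₂)^(γ−1).
T₁ = -57.3 °C = 215.8 K.
T₂ = 215.8 × (16/322)^(2/5) = 64.96 K.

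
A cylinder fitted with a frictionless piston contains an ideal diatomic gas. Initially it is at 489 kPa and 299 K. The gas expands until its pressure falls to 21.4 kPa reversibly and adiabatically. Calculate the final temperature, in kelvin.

T₂ ≈ 122 K

Along an adiabat T P^((1−γ)/γ) is constant, so T₂ = T₁ (P₂/P₁)^((γ−1)/γ).
For a diatomic ideal gas γ = 7/5, so (γ−1)/γ = 2/7.
T₂ = 299 × (21.4/489)^(2/7) = 122.3 K.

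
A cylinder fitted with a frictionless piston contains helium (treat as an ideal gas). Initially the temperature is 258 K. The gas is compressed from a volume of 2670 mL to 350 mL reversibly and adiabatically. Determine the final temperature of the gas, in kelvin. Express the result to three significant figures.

T₂ ≈ 1000 K

Adiabatic: T₁V₁^(γ−1) = T₂V₂^(γ−1) ⇒ T₂ = T₁ (V₁/V₂)^(γ−1).
For a monatomic ideal gas γ = 5/3, so γ−1 = 2/3.
T₂ = 258 × (2670/350)^(2/3) = 999.8 K.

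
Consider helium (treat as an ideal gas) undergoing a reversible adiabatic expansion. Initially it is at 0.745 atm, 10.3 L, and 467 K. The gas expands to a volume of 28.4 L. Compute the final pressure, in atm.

Adiabatic: P₁V₁^γ = P₂V₂^γ ⇒ P₂ = P₁ (V₁/V₂)^γ.
γ = 5/3 for a monatomic ideal gas.
P₂ = 0.745 × (10.3/28.4)^(5/3) = 0.1374 atm.

P₂ ≈ 0.137 atm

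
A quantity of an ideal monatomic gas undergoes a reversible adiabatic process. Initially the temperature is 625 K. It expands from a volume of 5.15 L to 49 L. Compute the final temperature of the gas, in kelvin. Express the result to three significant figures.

For a reversible adiabat TV^(γ−1) is constant, so T₂ = T₁ (V₁/V₂)^(γ−1).
For a monatomic ideal gas γ = 5/3, so γ−1 = 2/3.
T₂ = 625 × (5.15/49)^(2/3) = 139.2 K.

T₂ ≈ 139 K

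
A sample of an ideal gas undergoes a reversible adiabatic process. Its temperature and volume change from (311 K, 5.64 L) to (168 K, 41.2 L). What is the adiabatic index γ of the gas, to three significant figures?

γ ≈ 1.31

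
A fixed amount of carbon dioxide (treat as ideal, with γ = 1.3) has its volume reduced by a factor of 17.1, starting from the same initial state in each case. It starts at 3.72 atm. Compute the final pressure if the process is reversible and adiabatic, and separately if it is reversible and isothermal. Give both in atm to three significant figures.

Isothermal: P₂ = P₁(V₁/V₂) = 3.72×17.1 = 63.61 atm.
Adiabatic: P₂ = P₁(V₁/V₂)^γ = 3.72×17.1^(1.3) = 149.1 atm.

adiabatic: 149 atm; isothermal: 63.6 atm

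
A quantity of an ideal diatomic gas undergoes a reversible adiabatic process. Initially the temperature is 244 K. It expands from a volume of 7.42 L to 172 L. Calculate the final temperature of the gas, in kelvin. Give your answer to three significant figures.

Adiabatic: T₁V₁^(γ−1) = T₂V₂^(γ−1) ⇒ T₂ = T₁ (V₁/V₂)^(γ−1).
For a diatomic ideal gas γ = 7/5, so γ−1 = 2/5.
T₂ = 244 × (7.42/172)^(2/5) = 69.4 K.

T₂ ≈ 69.4 K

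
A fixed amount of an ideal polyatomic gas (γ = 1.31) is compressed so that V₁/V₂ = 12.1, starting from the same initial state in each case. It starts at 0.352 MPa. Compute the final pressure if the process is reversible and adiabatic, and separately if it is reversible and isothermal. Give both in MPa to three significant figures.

adiabatic: 9.23 MPa; isothermal: 4.26 MPa

Isothermal: P₂ = P₁(V₁/V₂) = 0.352×12.1 = 4.259 MPa.
Adiabatic: P₂ = P₁(V₁/V₂)^γ = 0.352×12.1^(1.31) = 9.226 MPa.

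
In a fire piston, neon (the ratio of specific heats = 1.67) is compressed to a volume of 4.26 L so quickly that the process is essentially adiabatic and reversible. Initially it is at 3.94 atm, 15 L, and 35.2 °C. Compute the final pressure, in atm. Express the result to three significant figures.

Since PV^γ is constant along a reversible adiabat, P₂ = P₁ (V₁/V₂)^γ.
P₂ = 3.94 × (15/4.26)^(1.67) = 32.24 atm.

P₂ ≈ 32.2 atm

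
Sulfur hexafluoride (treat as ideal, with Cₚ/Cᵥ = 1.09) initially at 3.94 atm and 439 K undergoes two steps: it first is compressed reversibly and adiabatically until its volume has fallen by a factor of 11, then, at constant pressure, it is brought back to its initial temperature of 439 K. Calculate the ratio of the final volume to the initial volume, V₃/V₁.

V₃/V₁ ≈ 0.0733

Adiabatic step: V₂/V₁ = 0.09091; T₂ = T₁·11^(0.09) = 544.7 K.
Isobaric step: V₃/V₂ = T₃/T₂ = 439/544.7.
V₃/V₁ = (V₂/V₁)(V₃/V₂) = 0.09091 × (439/544.7) = 0.07326.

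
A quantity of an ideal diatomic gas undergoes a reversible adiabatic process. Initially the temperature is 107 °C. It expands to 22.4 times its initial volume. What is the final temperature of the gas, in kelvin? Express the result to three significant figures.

Adiabatic: T₁V₁^(γ−1) = T₂V₂^(γ−1) ⇒ T₂ = T₁ (V₁/V₂)^(γ−1).
For a diatomic ideal gas γ = 7/5, so γ−1 = 2/5.
T₁ = 107 °C = 380.1 K.
T₂ = 380.1 × (1/22.4)^(2/5) = 109.6 K.

T₂ ≈ 110 K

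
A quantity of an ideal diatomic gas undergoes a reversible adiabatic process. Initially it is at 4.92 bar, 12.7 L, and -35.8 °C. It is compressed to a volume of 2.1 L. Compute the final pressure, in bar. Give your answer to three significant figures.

P₂ ≈ 61.1 bar

Since PV^γ is constant along a reversible adiabat, P₂ = P₁ (V₁/V₂)^γ.
γ = 7/5 for a diatomic ideal gas.
P₂ = 4.92 × (12.7/2.1)^(7/5) = 61.12 bar.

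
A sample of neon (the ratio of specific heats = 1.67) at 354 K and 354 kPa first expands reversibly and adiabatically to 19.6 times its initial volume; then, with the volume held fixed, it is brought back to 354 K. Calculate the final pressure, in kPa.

P₃ ≈ 18.1 kPa

Adiabatic step (PV^γ = const): P₂ = 354×(1/19.6)^(1.67) = 2.46 kPa; T₂ = 354×(1/19.6)^(0.67) = 48.22 K.
Isochoric: P₃ = P₂(T₃/T₂) = 2.46 × (354/48.22) = 18.06 kPa.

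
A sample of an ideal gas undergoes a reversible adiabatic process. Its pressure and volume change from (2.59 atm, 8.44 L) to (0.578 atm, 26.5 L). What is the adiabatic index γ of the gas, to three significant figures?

γ ≈ 1.31

PV^γ = const ⇒ γ = ln(P₂/P₁) / ln(V₁/V₂).
γ = ln(0.578/2.59) / ln(8.44/26.5) = 1.311.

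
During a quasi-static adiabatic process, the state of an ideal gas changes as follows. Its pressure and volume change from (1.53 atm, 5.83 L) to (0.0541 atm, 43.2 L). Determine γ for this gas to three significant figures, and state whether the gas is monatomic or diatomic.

PV^γ = const ⇒ γ = ln(P₂/P₁) / ln(V₁/V₂).
γ = ln(0.0541/1.53) / ln(5.83/43.2) = 1.669.
γ ≈ 1.67 is close to 5/3, so the gas is monatomic.

γ ≈ 1.67; monatomic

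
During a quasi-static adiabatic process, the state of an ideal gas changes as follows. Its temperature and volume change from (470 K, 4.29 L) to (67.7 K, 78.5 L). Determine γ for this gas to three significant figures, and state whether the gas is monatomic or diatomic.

TV^(γ−1) = const ⇒ γ − 1 = ln(T₂/T₁) / ln(V₁/V₂).
γ = 1 + ln(67.7/470) / ln(4.29/78.5) = 1.667.
γ ≈ 1.67 is close to 5/3, so the gas is monatomic.

γ ≈ 1.67; monatomic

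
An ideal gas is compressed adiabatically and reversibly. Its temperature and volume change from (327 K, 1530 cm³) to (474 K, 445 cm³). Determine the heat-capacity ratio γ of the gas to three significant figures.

TV^(γ−1) = const ⇒ γ − 1 = ln(T₂/T₁) / ln(V₁/V₂).
γ = 1 + ln(474/327) / ln(1530/445) = 1.301.

γ ≈ 1.30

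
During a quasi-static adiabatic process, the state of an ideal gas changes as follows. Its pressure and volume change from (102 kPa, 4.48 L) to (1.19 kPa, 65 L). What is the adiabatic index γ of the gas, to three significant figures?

PV^γ = const ⇒ γ = ln(P₂/P₁) / ln(V₁/V₂).
γ = ln(1.19/102) / ln(4.48/65) = 1.664.

γ ≈ 1.66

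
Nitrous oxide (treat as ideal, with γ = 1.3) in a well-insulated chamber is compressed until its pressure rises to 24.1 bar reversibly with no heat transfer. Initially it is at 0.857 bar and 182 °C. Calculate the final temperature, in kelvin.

T₂ ≈ 983 K

Adiabatic: T₂/T₁ = (P₂/P₁)^((γ−1)/γ).
T₁ = 182 °C = 455.1 K.
T₂ = 455.1 × (24.1/0.857)^(0.231) = 983 K.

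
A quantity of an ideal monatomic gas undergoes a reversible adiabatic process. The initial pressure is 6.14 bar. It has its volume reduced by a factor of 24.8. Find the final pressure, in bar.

Since PV^γ is constant along a reversible adiabat, P₂ = P₁ (V₁/V₂)^γ.
For a monatomic ideal gas γ = 5/3.
P₂ = 6.14 × 24.8^(5/3) = 1295 bar.

P₂ ≈ 1290 bar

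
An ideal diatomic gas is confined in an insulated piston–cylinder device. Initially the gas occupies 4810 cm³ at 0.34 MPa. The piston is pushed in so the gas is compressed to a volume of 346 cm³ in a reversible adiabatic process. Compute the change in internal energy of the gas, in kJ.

γ = 7/5 for a diatomic ideal gas.
P₂ = P₁(V₁/V₂)^γ = 0.34×(4810/346)^(7/5) = 13.54 MPa.
For a reversible adiabat, W_by_gas = (P₁V₁ − P₂V₂)/(γ−1).
W_by = (340000×0.00481 − 1.354×10^7×0.000346) / (2/5) = -7628 J.
Q = 0 ⇒ ΔU = −W_by = 7628 J.

ΔU ≈ 7.63 kJ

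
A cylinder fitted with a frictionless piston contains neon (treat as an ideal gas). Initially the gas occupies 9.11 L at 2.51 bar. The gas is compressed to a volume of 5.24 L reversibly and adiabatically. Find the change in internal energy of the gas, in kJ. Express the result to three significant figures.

ΔU ≈ 1.53 kJ

γ = 5/3 for a monatomic ideal gas.
P₂ = P₁(V₁/V₂)^γ = 2.51×(9.11/5.24)^(5/3) = 6.309 bar.
For a reversible adiabat, W_by_gas = (P₁V₁ − P₂V₂)/(γ−1).
W_by = (251000×0.00911 − 630900×0.00524) / (2/3) = -1529 J.
Q = 0 ⇒ ΔU = −W_by = 1529 J.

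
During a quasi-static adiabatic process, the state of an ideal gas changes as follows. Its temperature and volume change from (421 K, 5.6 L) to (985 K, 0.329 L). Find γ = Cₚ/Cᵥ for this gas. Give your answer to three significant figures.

TV^(γ−1) = const ⇒ γ − 1 = ln(T₂/T₁) / ln(V₁/V₂).
γ = 1 + ln(985/421) / ln(5.6/0.329) = 1.3.

γ ≈ 1.30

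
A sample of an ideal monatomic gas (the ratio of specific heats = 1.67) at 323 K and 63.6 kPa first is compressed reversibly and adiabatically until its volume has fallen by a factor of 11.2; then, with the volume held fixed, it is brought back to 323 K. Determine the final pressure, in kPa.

Adiabatic step (PV^γ = const): P₂ = 63.6×11.2^(1.67) = 3595 kPa; T₂ = 323×11.2^(0.67) = 1630 K.
Isochoric: P₃ = P₂(T₃/T₂) = 3595 × (323/1630) = 712.3 kPa.

P₃ ≈ 712 kPa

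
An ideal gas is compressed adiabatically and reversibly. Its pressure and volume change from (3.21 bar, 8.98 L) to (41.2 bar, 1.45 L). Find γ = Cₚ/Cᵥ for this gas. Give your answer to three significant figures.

PV^γ = const ⇒ γ = ln(P₂/P₁) / ln(V₁/V₂).
γ = ln(41.2/3.21) / ln(8.98/1.45) = 1.4.

γ ≈ 1.40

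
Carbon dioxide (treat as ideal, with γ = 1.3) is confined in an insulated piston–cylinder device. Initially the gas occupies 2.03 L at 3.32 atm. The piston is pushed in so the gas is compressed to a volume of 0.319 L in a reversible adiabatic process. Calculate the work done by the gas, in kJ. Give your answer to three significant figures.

W ≈ -1.69 kJ

P₂ = P₁(V₁/V₂)^γ = 3.32×(2.03/0.319)^(1.3) = 36.81 atm.
For a reversible adiabat, W_by_gas = (P₁V₁ − P₂V₂)/(γ−1).
W_by = (336400×0.00203 − 3.73×10^6×0.000319) / (0.3) = -1690 J.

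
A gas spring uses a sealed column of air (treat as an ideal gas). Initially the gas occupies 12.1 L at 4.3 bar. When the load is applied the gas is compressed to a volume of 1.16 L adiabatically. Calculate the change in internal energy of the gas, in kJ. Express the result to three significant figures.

γ = 7/5 for a diatomic ideal gas.
P₂ = P₁(V₁/V₂)^γ = 4.3×(12.1/1.16)^(7/5) = 114.6 bar.
For a reversible adiabat, W_by_gas = (P₁V₁ − P₂V₂)/(γ−1).
W_by = (430000×0.0121 − 1.146×10^7×0.00116) / (2/5) = -20220 J.
Q = 0 ⇒ ΔU = −W_by = 20220 J.

ΔU ≈ 20.2 kJ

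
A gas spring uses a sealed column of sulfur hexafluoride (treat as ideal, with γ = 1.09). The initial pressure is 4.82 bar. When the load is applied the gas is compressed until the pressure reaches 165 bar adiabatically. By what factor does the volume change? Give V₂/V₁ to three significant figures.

V₂/V₁ ≈ 0.0391

From PV^γ = const, V₂/V₁ = (P₁/P₂)^(1/γ).
V₂/V₁ = (4.82/165)^(0.917) = 0.03911.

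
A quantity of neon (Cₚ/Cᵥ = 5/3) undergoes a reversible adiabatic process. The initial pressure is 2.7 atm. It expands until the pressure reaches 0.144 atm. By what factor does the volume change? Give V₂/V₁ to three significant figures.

V₂/V₁ ≈ 5.80

From PV^γ = const, V₂/V₁ = (P₁/P₂)^(1/γ).
V₂/V₁ = (2.7/0.144)^(3/5) = 5.805.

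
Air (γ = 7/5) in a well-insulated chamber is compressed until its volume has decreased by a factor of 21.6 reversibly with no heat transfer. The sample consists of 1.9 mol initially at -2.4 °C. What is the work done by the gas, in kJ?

W ≈ -25.9 kJ

For a reversible adiabat TV^(γ−1) is constant, so T₂ = T₁ (V₁/V₂)^(γ−1).
T₁ = -2.4 °C = 270.8 K.
T₂ = 270.8 × 21.6^(2/5) = 925.4 K.
Q = 0, so ΔU = W_on_gas = nCᵥΔT with Cᵥ = R/(γ−1) = 20.79 J/(mol·K).
ΔU = 1.9 × 20.79 × (925.4 − 270.8) = 25850 J.
Work done by the gas = −ΔU = -25850 J.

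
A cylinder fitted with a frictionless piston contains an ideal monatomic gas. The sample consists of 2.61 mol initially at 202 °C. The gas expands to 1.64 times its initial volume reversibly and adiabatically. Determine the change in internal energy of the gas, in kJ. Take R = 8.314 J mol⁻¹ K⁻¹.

ΔU ≈ -4.34 kJ

For a reversible adiabat TV^(γ−1) is constant, so T₂ = T₁ (V₁/V₂)^(γ−1).
γ = 5/3 for a monatomic ideal gas, so γ−1 = 2/3.
T₁ = 202 °C = 475.1 K.
T₂ = 475.1 × (1/1.64)^(2/3) = 341.7 K.
Q = 0, so ΔU = W_on_gas = nCᵥΔT with Cᵥ = R/(γ−1) = 12.47 J/(mol·K).
ΔU = 2.61 × 12.47 × (341.7 − 475.1) = -4345 J.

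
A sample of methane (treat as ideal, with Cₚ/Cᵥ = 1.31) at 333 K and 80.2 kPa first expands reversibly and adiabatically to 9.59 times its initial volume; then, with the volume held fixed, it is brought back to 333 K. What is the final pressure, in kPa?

Adiabatic step (PV^γ = const): P₂ = 80.2×(1/9.59)^(1.31) = 4.149 kPa; T₂ = 333×(1/9.59)^(0.31) = 165.2 K.
Isochoric: P₃ = P₂(T₃/T₂) = 4.149 × (333/165.2) = 8.363 kPa.

P₃ ≈ 8.36 kPa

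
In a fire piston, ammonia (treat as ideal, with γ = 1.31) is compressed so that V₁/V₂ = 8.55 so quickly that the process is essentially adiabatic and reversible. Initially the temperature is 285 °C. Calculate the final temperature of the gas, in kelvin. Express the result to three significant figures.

Adiabatic: T₁V₁^(γ−1) = T₂V₂^(γ−1) ⇒ T₂ = T₁ (V₁/V₂)^(γ−1).
T₁ = 285 °C = 558.1 K.
T₂ = 558.1 × 8.55^(0.31) = 1086 K.

T₂ ≈ 1090 K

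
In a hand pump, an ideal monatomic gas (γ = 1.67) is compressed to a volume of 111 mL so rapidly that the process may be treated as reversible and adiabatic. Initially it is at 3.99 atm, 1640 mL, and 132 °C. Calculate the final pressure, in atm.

P₂ ≈ 358 atm

Since PV^γ is constant along a reversible adiabat, P₂ = P₁ (V₁/V₂)^γ.
P₂ = 3.99 × (1640/111)^(1.67) = 358.2 atm.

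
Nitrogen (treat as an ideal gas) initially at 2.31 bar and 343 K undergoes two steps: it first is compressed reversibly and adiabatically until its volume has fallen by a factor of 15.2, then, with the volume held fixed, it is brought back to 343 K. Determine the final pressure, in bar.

P₃ ≈ 35.1 bar

For a diatomic ideal gas γ = 7/5.
Adiabatic step (PV^γ = const): P₂ = 2.31×15.2^(7/5) = 104.3 bar; T₂ = 343×15.2^(2/5) = 1019 K.
Isochoric: P₃ = P₂(T₃/T₂) = 104.3 × (343/1019) = 35.11 bar.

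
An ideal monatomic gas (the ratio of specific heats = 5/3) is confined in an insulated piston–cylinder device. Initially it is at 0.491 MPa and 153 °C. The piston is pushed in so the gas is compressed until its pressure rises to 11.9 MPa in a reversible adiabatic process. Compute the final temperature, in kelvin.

T₂ ≈ 1530 K

Along an adiabat T P^((1−γ)/γ) is constant, so T₂ = T₁ (P₂/P₁)^((γ−1)/γ).
T₁ = 153 °C = 426.1 K.
T₂ = 426.1 × (11.9/0.491)^(2/5) = 1525 K.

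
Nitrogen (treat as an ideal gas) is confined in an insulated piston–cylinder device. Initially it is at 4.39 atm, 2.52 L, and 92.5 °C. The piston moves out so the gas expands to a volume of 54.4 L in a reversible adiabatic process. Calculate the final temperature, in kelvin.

T₂ ≈ 107 K

Adiabatic: T₁V₁^(γ−1) = T₂V₂^(γ−1) ⇒ T₂ = T₁ (V₁/V₂)^(γ−1).
γ = 7/5 for a diatomic ideal gas.
T₁ = 92.5 °C = 365.6 K.
T₂ = 365.6 × (2.52/54.4)^(2/5) = 107 K.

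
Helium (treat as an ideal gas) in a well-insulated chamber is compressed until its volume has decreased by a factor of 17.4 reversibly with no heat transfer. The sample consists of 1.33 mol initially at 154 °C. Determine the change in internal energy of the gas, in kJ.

ΔU ≈ 40.5 kJ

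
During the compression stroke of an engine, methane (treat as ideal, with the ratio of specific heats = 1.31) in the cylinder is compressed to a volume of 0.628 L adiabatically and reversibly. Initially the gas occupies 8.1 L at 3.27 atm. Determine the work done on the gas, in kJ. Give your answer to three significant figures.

W ≈ 10.5 kJ

P₂ = P₁(V₁/V₂)^γ = 3.27×(8.1/0.628)^(1.31) = 93.18 atm.
For a reversible adiabat, W_by_gas = (P₁V₁ − P₂V₂)/(γ−1).
W_by = (331300×0.0081 − 9.442×10^6×0.000628) / (0.31) = -10470 J.
W_on_gas = −W_by = 10470 J.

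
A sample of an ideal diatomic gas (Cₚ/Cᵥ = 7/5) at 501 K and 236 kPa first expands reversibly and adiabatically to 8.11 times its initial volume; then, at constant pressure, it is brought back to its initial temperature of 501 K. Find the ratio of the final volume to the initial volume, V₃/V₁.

V₃/V₁ ≈ 18.7

Adiabatic step: V₂/V₁ = 8.11; T₂ = T₁·(1/8.11)^(2/5) = 216.9 K.
Isobaric step: V₃/V₂ = T₃/T₂ = 501/216.9.
V₃/V₁ = (V₂/V₁)(V₃/V₂) = 8.11 × (501/216.9) = 18.73.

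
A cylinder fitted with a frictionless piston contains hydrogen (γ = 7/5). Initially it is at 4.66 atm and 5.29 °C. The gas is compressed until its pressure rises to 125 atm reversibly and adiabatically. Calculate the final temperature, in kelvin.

T₂ ≈ 713 K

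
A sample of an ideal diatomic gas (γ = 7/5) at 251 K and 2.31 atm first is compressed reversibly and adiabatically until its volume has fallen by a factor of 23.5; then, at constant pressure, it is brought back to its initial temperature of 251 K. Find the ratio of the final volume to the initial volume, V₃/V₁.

Adiabatic step: V₂/V₁ = 0.04255; T₂ = T₁·23.5^(2/5) = 887.4 K.
Isobaric step: V₃/V₂ = T₃/T₂ = 251/887.4.
V₃/V₁ = (V₂/V₁)(V₃/V₂) = 0.04255 × (251/887.4) = 0.01204.

V₃/V₁ ≈ 0.0120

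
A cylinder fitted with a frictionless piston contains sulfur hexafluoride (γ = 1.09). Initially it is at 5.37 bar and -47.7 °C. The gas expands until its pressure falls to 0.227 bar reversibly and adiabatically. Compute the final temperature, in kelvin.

T₂ ≈ 174 K

Adiabatic: T₂/T₁ = (P₂/P₁)^((γ−1)/γ).
T₁ = -47.7 °C = 225.4 K.
T₂ = 225.4 × (0.227/5.37)^(0.0826) = 173.6 K.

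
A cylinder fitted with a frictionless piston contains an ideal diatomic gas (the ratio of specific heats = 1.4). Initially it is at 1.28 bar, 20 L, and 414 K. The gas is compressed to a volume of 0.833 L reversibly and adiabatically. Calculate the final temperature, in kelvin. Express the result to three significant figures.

Adiabatic: T₁V₁^(γ−1) = T₂V₂^(γ−1) ⇒ T₂ = T₁ (V₁/V₂)^(γ−1).
T₂ = 414 × (20/0.833)^(0.4) = 1476 K.

T₂ ≈ 1480 K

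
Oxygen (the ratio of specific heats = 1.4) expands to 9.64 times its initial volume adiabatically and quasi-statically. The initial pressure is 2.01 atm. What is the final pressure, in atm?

Since PV^γ is constant along a reversible adiabat, P₂ = P₁ (V₁/V₂)^γ.
P₂ = 2.01 × (1/9.64)^(1.4) = 0.08423 atm.

P₂ ≈ 0.0842 atm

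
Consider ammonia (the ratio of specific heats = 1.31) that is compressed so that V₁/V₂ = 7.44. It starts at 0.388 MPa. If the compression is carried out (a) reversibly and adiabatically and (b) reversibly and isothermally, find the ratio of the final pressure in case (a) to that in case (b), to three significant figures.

Isothermal: P_b = P₁(V₁/V₂) = 0.388×7.44.
Adiabatic: P_a = P₁(V₁/V₂)^γ = 0.388×7.44^(1.31).
P_a/P_b = (V₁/V₂)^(γ−1) = 7.44^(0.31) = 1.863.

P_adiabatic / P_isothermal ≈ 1.86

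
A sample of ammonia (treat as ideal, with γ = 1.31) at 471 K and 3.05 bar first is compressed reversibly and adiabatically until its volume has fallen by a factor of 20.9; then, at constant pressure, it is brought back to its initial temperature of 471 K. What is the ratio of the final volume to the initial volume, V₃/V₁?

V₃/V₁ ≈ 0.0186

Adiabatic step: V₂/V₁ = 0.04785; T₂ = T₁·20.9^(0.31) = 1209 K.
Isobaric step: V₃/V₂ = T₃/T₂ = 471/1209.
V₃/V₁ = (V₂/V₁)(V₃/V₂) = 0.04785 × (471/1209) = 0.01865.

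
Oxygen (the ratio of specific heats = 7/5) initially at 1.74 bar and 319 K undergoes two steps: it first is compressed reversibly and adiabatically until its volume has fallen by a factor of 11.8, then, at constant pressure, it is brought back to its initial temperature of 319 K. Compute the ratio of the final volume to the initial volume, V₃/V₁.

Adiabatic step: V₂/V₁ = 0.08475; T₂ = T₁·11.8^(2/5) = 856.1 K.
Isobaric step: V₃/V₂ = T₃/T₂ = 319/856.1.
V₃/V₁ = (V₂/V₁)(V₃/V₂) = 0.08475 × (319/856.1) = 0.03158.

V₃/V₁ ≈ 0.0316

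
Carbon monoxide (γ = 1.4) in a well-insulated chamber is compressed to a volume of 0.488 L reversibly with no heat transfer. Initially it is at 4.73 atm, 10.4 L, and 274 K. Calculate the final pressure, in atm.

Adiabatic: P₁V₁^γ = P₂V₂^γ ⇒ P₂ = P₁ (V₁/V₂)^γ.
P₂ = 4.73 × (10.4/0.488)^(1.4) = 342.7 atm.

P₂ ≈ 343 atm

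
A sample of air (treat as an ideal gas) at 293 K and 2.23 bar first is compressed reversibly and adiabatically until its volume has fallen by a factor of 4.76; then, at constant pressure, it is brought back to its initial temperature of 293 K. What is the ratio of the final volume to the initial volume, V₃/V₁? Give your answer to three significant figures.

V₃/V₁ ≈ 0.113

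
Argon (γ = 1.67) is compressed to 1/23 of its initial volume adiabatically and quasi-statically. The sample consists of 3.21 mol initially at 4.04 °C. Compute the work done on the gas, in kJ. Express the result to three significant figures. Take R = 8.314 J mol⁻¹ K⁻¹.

W ≈ 79.2 kJ

For a reversible adiabat TV^(γ−1) is constant, so T₂ = T₁ (V₁/V₂)^(γ−1).
T₁ = 4.04 °C = 277.2 K.
T₂ = 277.2 × 23^(0.67) = 2265 K.
Q = 0, so ΔU = W_on_gas = nCᵥΔT with Cᵥ = R/(γ−1) = 12.41 J/(mol·K).
ΔU = 3.21 × 12.41 × (2265 − 277.2) = 79190 J.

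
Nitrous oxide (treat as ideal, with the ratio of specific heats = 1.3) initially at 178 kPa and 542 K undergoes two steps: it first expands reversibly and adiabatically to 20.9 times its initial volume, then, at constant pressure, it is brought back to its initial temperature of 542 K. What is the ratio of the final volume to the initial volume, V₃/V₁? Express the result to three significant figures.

V₃/V₁ ≈ 52.0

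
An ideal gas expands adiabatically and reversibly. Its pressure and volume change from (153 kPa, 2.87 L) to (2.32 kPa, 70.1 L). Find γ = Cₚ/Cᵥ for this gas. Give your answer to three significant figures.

γ ≈ 1.31

PV^γ = const ⇒ γ = ln(P₂/P₁) / ln(V₁/V₂).
γ = ln(2.32/153) / ln(2.87/70.1) = 1.311.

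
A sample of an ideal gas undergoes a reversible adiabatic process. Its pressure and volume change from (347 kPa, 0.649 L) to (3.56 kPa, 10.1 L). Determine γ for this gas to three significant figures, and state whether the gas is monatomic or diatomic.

γ ≈ 1.67; monatomic

PV^γ = const ⇒ γ = ln(P₂/P₁) / ln(V₁/V₂).
γ = ln(3.56/347) / ln(0.649/10.1) = 1.668.
γ ≈ 1.67 is close to 5/3, so the gas is monatomic.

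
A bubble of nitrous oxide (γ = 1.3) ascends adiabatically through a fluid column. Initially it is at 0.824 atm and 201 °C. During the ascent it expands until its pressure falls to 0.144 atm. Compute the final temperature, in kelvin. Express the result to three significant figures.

T₂ ≈ 317 K

Along an adiabat T P^((1−γ)/γ) is constant, so T₂ = T₁ (P₂/P₁)^((γ−1)/γ).
T₁ = 201 °C = 474.1 K.
T₂ = 474.1 × (0.144/0.824)^(0.231) = 317 K.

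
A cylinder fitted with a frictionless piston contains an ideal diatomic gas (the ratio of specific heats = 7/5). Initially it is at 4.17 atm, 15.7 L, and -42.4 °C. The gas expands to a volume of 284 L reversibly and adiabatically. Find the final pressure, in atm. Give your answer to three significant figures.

P₂ ≈ 0.0724 atm

Since PV^γ is constant along a reversible adiabat, P₂ = P₁ (V₁/V₂)^γ.
P₂ = 4.17 × (15.7/284)^(7/5) = 0.0724 atm.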